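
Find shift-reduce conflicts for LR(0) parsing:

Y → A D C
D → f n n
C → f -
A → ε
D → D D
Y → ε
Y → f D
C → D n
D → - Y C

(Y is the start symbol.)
Yes — I0: [A → .] vs [Y → . f D]; I4: [A → .] vs [Y → . f D]; I5: [Y → f D .] vs [D → . - Y C]; I9: [D → D D .] vs [D → . - Y C]; I18: [D → D D .] vs [C → D . n]

Augment with Y' → Y and build the canonical LR(0) collection (I0 = CLOSURE({[Y' → . Y]}), then GOTO on every symbol after a dot until no new states appear). It has 19 states:
  I0: { [A → .], [Y → . A D C], [Y → . f D], [Y → .], [Y' → . Y] }  — shift, 2 reduces
  I1: { [D → . - Y C], [D → . D D], [D → . f n n], [Y → A . D C] }  — shift
  I2: { [Y' → Y .] }  — accept
  I3: { [D → . - Y C], [D → . D D], [D → . f n n], [Y → f . D] }  — shift
  I4: { [A → .], [D → - . Y C], [Y → . A D C], [Y → . f D], [Y → .] }  — shift, 2 reduces
  I5: { [D → . - Y C], [D → . D D], [D → . f n n], [D → D . D], [Y → f D .] }  — shift, reduce
  I6: { [D → f . n n] }  — shift
  I7: { [D → f n . n] }  — shift
  I8: { [D → f n n .] }  — reduce
  I9: { [D → . - Y C], [D → . D D], [D → . f n n], [D → D . D], [D → D D .] }  — shift, reduce
  I10: { [C → . D n], [C → . f -], [D → - Y . C], [D → . - Y C], [D → . D D], [D → . f n n] }  — shift
  I11: { [D → - Y C .] }  — reduce
  I12: { [C → D . n], [D → . - Y C], [D → . D D], [D → . f n n], [D → D . D] }  — shift
  I13: { [C → f . -], [D → f . n n] }  — shift
  I14: { [C → f - .] }  — reduce
  I15: { [C → D n .] }  — reduce
  I16: { [C → . D n], [C → . f -], [D → . - Y C], [D → . D D], [D → . f n n], [D → D . D], [Y → A D . C] }  — shift
  I17: { [Y → A D C .] }  — reduce
  I18: { [C → D . n], [D → . - Y C], [D → . D D], [D → . f n n], [D → D . D], [D → D D .] }  — shift, reduce

I0 contains reduce items [A → .], [Y → .] and shift item [Y → . f D] — shift-reduce conflict.
I4 contains reduce items [A → .], [Y → .] and shift item [Y → . f D] — shift-reduce conflict.
I5 contains reduce item [Y → f D .] and shift items [D → . - Y C], [D → . f n n] — shift-reduce conflict.
I9 contains reduce item [D → D D .] and shift items [D → . - Y C], [D → . f n n] — shift-reduce conflict.
I18 contains reduce item [D → D D .] and shift items [C → D . n], [D → . - Y C], [D → . f n n] — shift-reduce conflict.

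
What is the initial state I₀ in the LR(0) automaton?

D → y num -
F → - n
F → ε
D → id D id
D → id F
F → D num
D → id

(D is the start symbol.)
First, augment the grammar with D' → D
I₀ = CLOSURE({ [D' → . D] }):
  [D' → . D] has the dot before D: add [D → . y num -], [D → . id D id], [D → . id F], [D → . id]
No further items can be added.

I₀ = { [D → . id D id], [D → . id F], [D → . id], [D → . y num -], [D' → . D] }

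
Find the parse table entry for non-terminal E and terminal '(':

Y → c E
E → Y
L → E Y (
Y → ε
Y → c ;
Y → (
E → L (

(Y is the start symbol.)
To find M[E, '('], we find productions for E where '(' is in the predict set (PREDICT(N → α) = (FIRST(α) \ {ε}) ∪ (FOLLOW(N) if α ⇒* ε)).

Relevant sets:
  FIRST(Y) = { '(', 'c', ε }
  FIRST(L) = { '(', 'c' }
  FOLLOW(E) = { $, '(', 'c' }

E → Y: PREDICT = { $, '(', 'c' }
  '(' is in predict set, so this production goes in M[E, '(']
E → L (: PREDICT = { '(', 'c' }
  '(' is in predict set, so this production goes in M[E, '(']

M[E, '('] = E → Y, E → L (  (a multiply-defined cell — the grammar is not LL(1))

Answer: E → Y, E → L (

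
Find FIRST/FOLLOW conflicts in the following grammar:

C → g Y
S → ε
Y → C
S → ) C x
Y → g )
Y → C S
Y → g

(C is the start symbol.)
A FIRST/FOLLOW conflict occurs when a non-terminal N has a nullable alternative N → β (β ⇒* ε) and another alternative N → α with FIRST(α) ∩ FOLLOW(N) ≠ ∅: on such a lookahead the parser cannot decide between expanding α and letting N vanish via β.

Nullable non-terminals: S.

S: nullable alternative(s) S → ε; FOLLOW(S) = { $, ')', 'x' }
  S → ε: FIRST \ {ε} = { } — this is the only nullable alternative, skip
  S → ) C x: FIRST \ {ε} = { ')' } — overlaps FOLLOW(S) on { ')' }: CONFLICT

C, Y have no nullable alternative, so no FIRST/FOLLOW check is needed there.

So the grammar has 1 FIRST/FOLLOW conflict (marked CONFLICT above).

Answer: Yes. S → ')' C x with FOLLOW(S) on { ')' }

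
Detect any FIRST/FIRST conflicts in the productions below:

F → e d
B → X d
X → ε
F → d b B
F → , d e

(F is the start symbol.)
No FIRST/FIRST conflicts.

A FIRST/FIRST conflict occurs when two productions N → α and N → β for the same non-terminal have FIRST(α) ∩ FIRST(β) ≠ ∅ (with ε ∈ FIRST of a nullable right-hand side, so two nullable alternatives also conflict).

Productions for F:
  F → e d: FIRST = { 'e' }
  F → d b B: FIRST = { 'd' }
  F → , d e: FIRST = { ',' }
B, X have only one production, so no FIRST/FIRST conflict is possible there.

All alternatives of each non-terminal have pairwise disjoint FIRST sets.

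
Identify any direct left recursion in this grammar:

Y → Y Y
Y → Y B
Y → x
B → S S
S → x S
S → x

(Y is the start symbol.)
Y → Y Y: LEFT RECURSIVE (starts with Y)
Y → Y B: LEFT RECURSIVE (starts with Y)
Y → x: starts with x
B → S S: starts with S
S → x S: starts with x
S → x: starts with x

The grammar has direct left recursion on: Y.

Answer: Yes, Y is left-recursive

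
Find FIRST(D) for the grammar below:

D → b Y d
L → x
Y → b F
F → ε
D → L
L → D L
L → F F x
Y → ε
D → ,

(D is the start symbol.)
{ ',', 'b', 'x' }

FIRST sets of the other non-terminals involved (by the same procedure, iterated to a fixed point):
  FIRST(L) = { ',', 'b', 'x' }

From D → b Y d:
  - b is a terminal: add 'b' and stop
From D → L:
  - L is a non-terminal: add FIRST(L) \ {ε} = { ',', 'b', 'x' }
    L is not nullable, so stop
From D → ,:
  - ',' is a terminal: add ',' and stop

Collecting: FIRST(D) = { ',', 'b', 'x' }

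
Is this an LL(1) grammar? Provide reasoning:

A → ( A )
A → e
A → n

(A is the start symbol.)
Yes, the grammar is LL(1).

For A:
  PREDICT(A → '(' A ')') = { '(' }
  PREDICT(A → e) = { 'e' }
  PREDICT(A → n) = { 'n' }

All predict sets are disjoint. The grammar IS LL(1).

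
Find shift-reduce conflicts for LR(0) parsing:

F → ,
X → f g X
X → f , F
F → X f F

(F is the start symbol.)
A shift-reduce conflict occurs when an LR(0) state has both:
  - a complete (reduce) item [A → α .] (dot at the end), and
  - a shift item [B → β . c γ] (dot before a terminal).

Augment with F' → F and build the canonical LR(0) collection (I0 = CLOSURE({[F' → . F]}), then GOTO on every symbol after a dot until no new states appear). It has 11 states:
  I0: { [F → . ,], [F → . X f F], [F' → . F], [X → . f , F], [X → . f g X] }  — shift
  I1: { [F → , .] }  — reduce
  I2: { [F' → F .] }  — accept
  I3: { [F → X . f F] }  — shift
  I4: { [X → f . , F], [X → f . g X] }  — shift
  I5: { [F → . ,], [F → . X f F], [X → . f , F], [X → . f g X], [X → f , . F] }  — shift
  I6: { [X → . f , F], [X → . f g X], [X → f g . X] }  — shift
  I7: { [X → f g X .] }  — reduce
  I8: { [X → f , F .] }  — reduce
  I9: { [F → . ,], [F → . X f F], [F → X f . F], [X → . f , F], [X → . f g X] }  — shift
  I10: { [F → X f F .] }  — reduce

No state contains both a complete item and a shift item.

Answer: No shift-reduce conflicts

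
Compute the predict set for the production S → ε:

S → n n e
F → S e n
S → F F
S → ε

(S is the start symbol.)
PREDICT(S → ε) = (FIRST(RHS) \ {ε}) ∪ (FOLLOW(S) if ε ∈ FIRST(RHS), i.e. RHS ⇒* ε)
The right-hand side is ε (FIRST(ε) = { ε }), so the predict set is FOLLOW(S) = { $, 'e' }
PREDICT(S → ε) = { $, 'e' }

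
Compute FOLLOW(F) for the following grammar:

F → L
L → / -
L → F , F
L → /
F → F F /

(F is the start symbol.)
{ $, ',', '/' }

To compute FOLLOW(F), find every occurrence of F on a right-hand side N → α F β: add FIRST(β) \ {ε}, and if β is empty or nullable also add FOLLOW(N). Iterate to a fixed point.

F is the start symbol, so $ ∈ FOLLOW(F).
In L → F , F: F is followed by ',' F, add FIRST(',' F) \ {ε} = { ',' }
In L → F , F: F is at the end, add FOLLOW(L)
In F → F F /: F is followed by F '/', add FIRST(F '/') \ {ε} = { '/' }
In F → F F /: F is followed by '/', add FIRST('/') \ {ε} = { '/' }

The FOLLOW sets referred to above (computed the same way, to a fixed point):
  FOLLOW(L) = { $, ',', '/' }

Taking the union: FOLLOW(F) = { $, ',', '/' }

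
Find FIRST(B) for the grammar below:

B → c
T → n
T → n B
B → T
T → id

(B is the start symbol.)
To compute FIRST(B), examine every production with B on the left-hand side, reading each right-hand side left to right until a non-nullable symbol is reached.

FIRST sets of the other non-terminals involved (by the same procedure, iterated to a fixed point):
  FIRST(T) = { 'id', 'n' }

From B → c:
  - c is a terminal: add 'c' and stop
From B → T:
  - T is a non-terminal: add FIRST(T) \ {ε} = { 'id', 'n' }
    T is not nullable, so stop

Collecting: FIRST(B) = { 'c', 'id', 'n' }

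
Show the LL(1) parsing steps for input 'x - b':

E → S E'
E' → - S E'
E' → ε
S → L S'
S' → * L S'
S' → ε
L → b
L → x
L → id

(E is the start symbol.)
LL(1) parsing maintains a stack (initially the start symbol over $) and the input. At each step: if the stack top is a terminal, match it against the current input token; if it is a non-terminal N, replace it with the RHS of M[N, lookahead] (the unique production whose predict set contains the lookahead).

Stack is shown with the top on the left.

Stack      Input    Action
--------------------------
E $        x - b $  output E → S E'
S E' $     x - b $  output S → L S'
L S' E' $  x - b $  output L → x
x S' E' $  x - b $  match 'x'
S' E' $    - b $    output S' → ε
E' $       - b $    output E' → - S E'
- S E' $   - b $    match '-'
S E' $     b $      output S → L S'
L S' E' $  b $      output L → b
b S' E' $  b $      match 'b'
S' E' $    $        output S' → ε
E' $       $        output E' → ε
$          $        accept

The string is accepted.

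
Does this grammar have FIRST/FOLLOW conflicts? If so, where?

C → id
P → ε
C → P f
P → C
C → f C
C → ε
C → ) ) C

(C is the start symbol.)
Yes. C → P f with FOLLOW(C) on { 'f' }; C → f C with FOLLOW(C) on { 'f' }; P → C with FOLLOW(P) on { 'f' }

A FIRST/FOLLOW conflict occurs when a non-terminal N has a nullable alternative N → β (β ⇒* ε) and another alternative N → α with FIRST(α) ∩ FOLLOW(N) ≠ ∅: on such a lookahead the parser cannot decide between expanding α and letting N vanish via β.

Nullable non-terminals: C, P.
FIRST sets used below: FIRST(P) = { ')', 'f', 'id', ε }, FIRST(C) = { ')', 'f', 'id', ε }

C: nullable alternative(s) C → ε; FOLLOW(C) = { $, 'f' }
  C → id: FIRST \ {ε} = { 'id' } — disjoint from FOLLOW(C)
  C → P f: FIRST \ {ε} = { ')', 'f', 'id' } — overlaps FOLLOW(C) on { 'f' }: CONFLICT
  C → f C: FIRST \ {ε} = { 'f' } — overlaps FOLLOW(C) on { 'f' }: CONFLICT
  C → ε: FIRST \ {ε} = { } — this is the only nullable alternative, skip
  C → ) ) C: FIRST \ {ε} = { ')' } — disjoint from FOLLOW(C)

P: nullable alternative(s) P → ε, P → C; FOLLOW(P) = { 'f' }
  P → ε: FIRST \ {ε} = { } — disjoint from FOLLOW(P)
  P → C: FIRST \ {ε} = { ')', 'f', 'id' } — overlaps FOLLOW(P) on { 'f' }: CONFLICT

So the grammar has 3 FIRST/FOLLOW conflicts (marked CONFLICT above).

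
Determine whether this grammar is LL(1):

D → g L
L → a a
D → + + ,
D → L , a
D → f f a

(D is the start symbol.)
Yes, the grammar is LL(1).

A grammar is LL(1) if for each non-terminal N with multiple productions, the predict sets of those productions are pairwise disjoint, where PREDICT(N → α) = (FIRST(α) \ {ε}) ∪ (FOLLOW(N) if α ⇒* ε).

Relevant sets:
  FIRST(L) = { 'a' }

For D:
  PREDICT(D → g L) = { 'g' }
  PREDICT(D → '+' '+' ',') = { '+' }
  PREDICT(D → L ',' a) = { 'a' }
  PREDICT(D → f f a) = { 'f' }
L has a single production, so nothing to check there.

All predict sets are disjoint. The grammar IS LL(1).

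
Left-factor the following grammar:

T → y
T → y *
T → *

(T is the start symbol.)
T → y T'
T' → ε
T' → *
T → *

Left-factoring transforms A → αβ₁ | αβ₂ into A → αA' and A' → β₁ | β₂
(α is the longest common prefix among the alternatives). Repeat until
no nonterminal has two alternatives with a common prefix.

Round 1: T has alternatives sharing prefix 'y'. Introduce T': T → y T'
  Add: T' → ε
  Add: T' → *

No remaining common prefixes — done.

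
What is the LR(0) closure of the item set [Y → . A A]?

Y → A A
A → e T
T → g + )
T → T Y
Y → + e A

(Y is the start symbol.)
Start with: [Y → . A A]
  [Y → . A A] has the dot before A: add [A → . e T]
No further items can be added.

CLOSURE = { [A → . e T], [Y → . A A] }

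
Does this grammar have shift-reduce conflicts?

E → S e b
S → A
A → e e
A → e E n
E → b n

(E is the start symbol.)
A shift-reduce conflict occurs when an LR(0) state has both:
  - a complete (reduce) item [A → α .] (dot at the end), and
  - a shift item [B → β . c γ] (dot before a terminal).

Augment with E' → E and build the canonical LR(0) collection (I0 = CLOSURE({[E' → . E]}), then GOTO on every symbol after a dot until no new states appear). It has 12 states:
  I0: { [A → . e E n], [A → . e e], [E → . S e b], [E → . b n], [E' → . E], [S → . A] }  — shift
  I1: { [S → A .] }  — reduce
  I2: { [E' → E .] }  — accept
  I3: { [E → S . e b] }  — shift
  I4: { [E → b . n] }  — shift
  I5: { [A → . e E n], [A → . e e], [A → e . E n], [A → e . e], [E → . S e b], [E → . b n], [S → . A] }  — shift
  I6: { [A → e E . n] }  — shift
  I7: { [A → . e E n], [A → . e e], [A → e . E n], [A → e . e], [A → e e .], [E → . S e b], [E → . b n], [S → . A] }  — shift, reduce
  I8: { [A → e E n .] }  — reduce
  I9: { [E → b n .] }  — reduce
  I10: { [E → S e . b] }  — shift
  I11: { [E → S e b .] }  — reduce

I7 contains reduce item [A → e e .] and shift items [A → . e E n], [A → . e e], [A → e . e], [E → . b n] — shift-reduce conflict.

Answer: Yes — I7: [A → e e .] vs [A → . e E n]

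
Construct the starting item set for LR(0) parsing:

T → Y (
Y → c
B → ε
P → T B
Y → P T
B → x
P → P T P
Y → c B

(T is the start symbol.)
First, augment the grammar with T' → T
I₀ = CLOSURE({ [T' → . T] }):
  [T' → . T] has the dot before T: add [T → . Y (]
  [T → . Y (] has the dot before Y: add [Y → . c], [Y → . P T], [Y → . c B]
  [Y → . P T] has the dot before P: add [P → . T B], [P → . P T P]
No further items can be added.

I₀ = { [P → . P T P], [P → . T B], [T → . Y (], [T' → . T], [Y → . P T], [Y → . c B], [Y → . c] }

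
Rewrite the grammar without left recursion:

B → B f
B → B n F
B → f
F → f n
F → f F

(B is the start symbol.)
B → f B'
B' → f B'
B' → n F B'
B' → ε
F → f n
F → f F

B is directly left-recursive. The standard transformation for
  A → A α₁ | ... | A α_m | β₁ | ... | β_n
is
  A  → β₁ A' | ... | β_n A'
  A' → α₁ A' | ... | α_m A' | ε

B → f becomes B → f B'
B → B f becomes B' → f B'
B → B n F becomes B' → n F B'
Add B' → ε

Productions for other non-terminals are unchanged:
  F → f n
  F → f F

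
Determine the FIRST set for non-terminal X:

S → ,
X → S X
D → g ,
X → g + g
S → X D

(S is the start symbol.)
{ ',', 'g' }

To compute FIRST(X), examine every production with X on the left-hand side, reading each right-hand side left to right until a non-nullable symbol is reached.

FIRST sets of the other non-terminals involved (by the same procedure, iterated to a fixed point):
  FIRST(S) = { ',', 'g' }

From X → S X:
  - S is a non-terminal: add FIRST(S) \ {ε} = { ',', 'g' }
    S is not nullable, so stop
From X → g + g:
  - g is a terminal: add 'g' and stop

Collecting: FIRST(X) = { ',', 'g' }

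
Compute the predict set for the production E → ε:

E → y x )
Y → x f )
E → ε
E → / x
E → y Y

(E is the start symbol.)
PREDICT(E → ε) = (FIRST(RHS) \ {ε}) ∪ (FOLLOW(E) if ε ∈ FIRST(RHS), i.e. RHS ⇒* ε)
The right-hand side is ε (FIRST(ε) = { ε }), so the predict set is FOLLOW(E) = { $ }
PREDICT(E → ε) = { $ }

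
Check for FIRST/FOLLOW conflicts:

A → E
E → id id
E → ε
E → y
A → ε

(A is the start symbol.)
A FIRST/FOLLOW conflict occurs when a non-terminal N has a nullable alternative N → β (β ⇒* ε) and another alternative N → α with FIRST(α) ∩ FOLLOW(N) ≠ ∅: on such a lookahead the parser cannot decide between expanding α and letting N vanish via β.

Nullable non-terminals: A, E.
FIRST sets used below: FIRST(E) = { 'id', 'y', ε }

A: nullable alternative(s) A → E, A → ε; FOLLOW(A) = { $ }
  A → E: FIRST \ {ε} = { 'id', 'y' } — disjoint from FOLLOW(A)
  A → ε: FIRST \ {ε} = { } — disjoint from FOLLOW(A)

E: nullable alternative(s) E → ε; FOLLOW(E) = { $ }
  E → id id: FIRST \ {ε} = { 'id' } — disjoint from FOLLOW(E)
  E → ε: FIRST \ {ε} = { } — this is the only nullable alternative, skip
  E → y: FIRST \ {ε} = { 'y' } — disjoint from FOLLOW(E)

No FIRST/FOLLOW conflicts found.

Answer: No FIRST/FOLLOW conflicts.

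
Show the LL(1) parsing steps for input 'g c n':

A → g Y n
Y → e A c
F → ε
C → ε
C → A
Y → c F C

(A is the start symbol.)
LL(1) parsing maintains a stack (initially the start symbol over $) and the input. At each step: if the stack top is a terminal, match it against the current input token; if it is a non-terminal N, replace it with the RHS of M[N, lookahead] (the unique production whose predict set contains the lookahead).

Stack is shown with the top on the left.

Stack      Input    Action
--------------------------
A $        g c n $  output A → g Y n
g Y n $    g c n $  match 'g'
Y n $      c n $    output Y → c F C
c F C n $  c n $    match 'c'
F C n $    n $      output F → ε
C n $      n $      output C → ε
n $        n $      match 'n'
$          $        accept

The string is accepted.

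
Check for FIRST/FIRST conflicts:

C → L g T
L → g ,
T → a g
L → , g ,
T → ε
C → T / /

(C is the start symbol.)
No FIRST/FIRST conflicts.

A FIRST/FIRST conflict occurs when two productions N → α and N → β for the same non-terminal have FIRST(α) ∩ FIRST(β) ≠ ∅ (with ε ∈ FIRST of a nullable right-hand side, so two nullable alternatives also conflict).

FIRST sets of the non-terminals at (or reachable through a nullable prefix from) the front of some alternative:
  FIRST(L) = { ',', 'g' }
  FIRST(T) = { 'a', ε }

Productions for C:
  C → L g T: FIRST = { ',', 'g' }
  C → T / /: FIRST = { '/', 'a' }
Productions for L:
  L → g ,: FIRST = { 'g' }
  L → , g ,: FIRST = { ',' }
Productions for T:
  T → a g: FIRST = { 'a' }
  T → ε: FIRST = { ε }

All alternatives of each non-terminal have pairwise disjoint FIRST sets.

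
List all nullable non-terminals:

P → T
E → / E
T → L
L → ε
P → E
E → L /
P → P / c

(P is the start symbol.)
A non-terminal is nullable if it can derive ε (the empty string): either it has an ε-production, or it has a production whose right-hand side consists entirely of nullable non-terminals.

ε-productions: L → ε
So L is immediately nullable.
T → L: every symbol on the right is nullable, so T is nullable too.
P → T: every symbol on the right is nullable, so P is nullable too.
No further non-terminal can be added: every production for the remaining non-terminals contains a terminal or a non-nullable non-terminal.
Nullable = { 'L', 'P', 'T' }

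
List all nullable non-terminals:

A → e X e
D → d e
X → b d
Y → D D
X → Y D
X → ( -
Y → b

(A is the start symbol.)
None

A non-terminal is nullable if it can derive ε (the empty string): either it has an ε-production, or it has a production whose right-hand side consists entirely of nullable non-terminals.

There are no ε-productions, so no non-terminal can derive ε.
No non-terminals are nullable.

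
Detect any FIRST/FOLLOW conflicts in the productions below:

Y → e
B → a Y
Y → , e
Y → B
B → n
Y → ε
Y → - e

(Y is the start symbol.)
Nullable non-terminals: Y.
FIRST sets used below: FIRST(B) = { 'a', 'n' }

Y: nullable alternative(s) Y → ε; FOLLOW(Y) = { $ }
  Y → e: FIRST \ {ε} = { 'e' } — disjoint from FOLLOW(Y)
  Y → , e: FIRST \ {ε} = { ',' } — disjoint from FOLLOW(Y)
  Y → B: FIRST \ {ε} = { 'a', 'n' } — disjoint from FOLLOW(Y)
  Y → ε: FIRST \ {ε} = { } — this is the only nullable alternative, skip
  Y → - e: FIRST \ {ε} = { '-' } — disjoint from FOLLOW(Y)

B has no nullable alternative, so no FIRST/FOLLOW check is needed there.

No FIRST/FOLLOW conflicts found.

Answer: No FIRST/FOLLOW conflicts.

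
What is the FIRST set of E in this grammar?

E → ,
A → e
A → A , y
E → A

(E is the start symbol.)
{ ',', 'e' }

To compute FIRST(E), examine every production with E on the left-hand side, reading each right-hand side left to right until a non-nullable symbol is reached.

FIRST sets of the other non-terminals involved (by the same procedure, iterated to a fixed point):
  FIRST(A) = { 'e' }

From E → ,:
  - ',' is a terminal: add ',' and stop
From E → A:
  - A is a non-terminal: add FIRST(A) \ {ε} = { 'e' }
    A is not nullable, so stop

Collecting: FIRST(E) = { ',', 'e' }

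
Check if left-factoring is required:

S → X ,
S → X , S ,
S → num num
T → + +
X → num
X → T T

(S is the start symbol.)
Yes, S has productions with common prefix 'X ,'

Left-factoring is needed when two productions for the same non-terminal
share a common prefix on the right-hand side.

Productions for S:
  S → X ,
  S → X , S ,
  S → num num
Productions for X:
  X → num
  X → T T

Found common prefix 'X ,' in productions for S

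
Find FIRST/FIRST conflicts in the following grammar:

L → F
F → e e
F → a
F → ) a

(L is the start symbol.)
No FIRST/FIRST conflicts.

Productions for F:
  F → e e: FIRST = { 'e' }
  F → a: FIRST = { 'a' }
  F → ) a: FIRST = { ')' }
L has only one production, so no FIRST/FIRST conflict is possible there.

All alternatives of each non-terminal have pairwise disjoint FIRST sets.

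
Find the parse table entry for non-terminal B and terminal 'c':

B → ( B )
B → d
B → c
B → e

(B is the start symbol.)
B → c

To find M[B, 'c'], we find productions for B where 'c' is in the predict set (PREDICT(N → α) = (FIRST(α) \ {ε}) ∪ (FOLLOW(N) if α ⇒* ε)).

B → ( B ): PREDICT = { '(' }
B → d: PREDICT = { 'd' }
B → c: PREDICT = { 'c' }
  'c' is in predict set, so this production goes in M[B, 'c']
B → e: PREDICT = { 'e' }

M[B, 'c'] = B → c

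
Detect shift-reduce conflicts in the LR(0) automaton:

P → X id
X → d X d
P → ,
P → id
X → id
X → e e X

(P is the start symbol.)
A shift-reduce conflict occurs when an LR(0) state has both:
  - a complete (reduce) item [A → α .] (dot at the end), and
  - a shift item [B → β . c γ] (dot before a terminal).

Augment with P' → P and build the canonical LR(0) collection (I0 = CLOSURE({[P' → . P]}), then GOTO on every symbol after a dot until no new states appear). It has 13 states:
  I0: { [P → . ,], [P → . X id], [P → . id], [P' → . P], [X → . d X d], [X → . e e X], [X → . id] }  — shift
  I1: { [P → , .] }  — reduce
  I2: { [P' → P .] }  — accept
  I3: { [P → X . id] }  — shift
  I4: { [X → . d X d], [X → . e e X], [X → . id], [X → d . X d] }  — shift
  I5: { [X → e . e X] }  — shift
  I6: { [P → id .], [X → id .] }  — 2 reduces
  I7: { [X → . d X d], [X → . e e X], [X → . id], [X → e e . X] }  — shift
  I8: { [X → e e X .] }  — reduce
  I9: { [X → id .] }  — reduce
  I10: { [X → d X . d] }  — shift
  I11: { [X → d X d .] }  — reduce
  I12: { [P → X id .] }  — reduce

No state contains both a complete item and a shift item.

Answer: No shift-reduce conflicts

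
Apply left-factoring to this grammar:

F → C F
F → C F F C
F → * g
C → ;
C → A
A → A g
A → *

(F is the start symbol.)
F → C F F'
F' → ε
F' → F C
F → * g
C → ;
C → A
A → A g
A → *

Left-factoring transforms A → αβ₁ | αβ₂ into A → αA' and A' → β₁ | β₂
(α is the longest common prefix among the alternatives). Repeat until
no nonterminal has two alternatives with a common prefix.

Round 1: F has alternatives sharing prefix 'C F'. Introduce F': F → C F F'
  Add: F' → ε
  Add: F' → F C

No remaining common prefixes — done.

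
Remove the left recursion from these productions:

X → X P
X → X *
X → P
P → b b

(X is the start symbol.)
X is directly left-recursive. The standard transformation for
  A → A α₁ | ... | A α_m | β₁ | ... | β_n
is
  A  → β₁ A' | ... | β_n A'
  A' → α₁ A' | ... | α_m A' | ε

X → P becomes X → P X'
X → X P becomes X' → P X'
X → X * becomes X' → * X'
Add X' → ε

Productions for other non-terminals are unchanged:
  P → b b

Resulting grammar:
X → P X'
X' → P X'
X' → * X'
X' → ε
P → b b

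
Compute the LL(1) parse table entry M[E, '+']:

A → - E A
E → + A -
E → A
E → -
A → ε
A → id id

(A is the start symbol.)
E → + A -

To find M[E, '+'], we find productions for E where '+' is in the predict set (PREDICT(N → α) = (FIRST(α) \ {ε}) ∪ (FOLLOW(N) if α ⇒* ε)).

Relevant sets:
  FIRST(A) = { '-', 'id', ε }
  FOLLOW(E) = { $, '-', 'id' }

E → + A -: PREDICT = { '+' }
  '+' is in predict set, so this production goes in M[E, '+']
E → A: PREDICT = { $, '-', 'id' }
E → -: PREDICT = { '-' }

M[E, '+'] = E → + A -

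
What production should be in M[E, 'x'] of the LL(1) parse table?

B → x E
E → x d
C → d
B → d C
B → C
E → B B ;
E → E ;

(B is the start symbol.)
E → x d, E → B B ;, E → E ;

To find M[E, 'x'], we find productions for E where 'x' is in the predict set (PREDICT(N → α) = (FIRST(α) \ {ε}) ∪ (FOLLOW(N) if α ⇒* ε)).

Relevant sets:
  FIRST(B) = { 'd', 'x' }
  FIRST(E) = { 'd', 'x' }

E → x d: PREDICT = { 'x' }
  'x' is in predict set, so this production goes in M[E, 'x']
E → B B ;: PREDICT = { 'd', 'x' }
  'x' is in predict set, so this production goes in M[E, 'x']
E → E ;: PREDICT = { 'd', 'x' }
  'x' is in predict set, so this production goes in M[E, 'x']

M[E, 'x'] = E → x d, E → B B ;, E → E ;  (a multiply-defined cell — the grammar is not LL(1))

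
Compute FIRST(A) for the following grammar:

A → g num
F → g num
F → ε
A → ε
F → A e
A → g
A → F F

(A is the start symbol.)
To compute FIRST(A), examine every production with A on the left-hand side, reading each right-hand side left to right until a non-nullable symbol is reached.

FIRST sets of the other non-terminals involved (by the same procedure, iterated to a fixed point):
  FIRST(F) = { 'e', 'g', ε }

From A → g num:
  - g is a terminal: add 'g' and stop
From A → ε:
  - ε-production, so ε ∈ FIRST(A)
From A → g:
  - g is a terminal: add 'g' and stop
From A → F F:
  - F is a non-terminal: add FIRST(F) \ {ε} = { 'e', 'g' }
    F is nullable, so continue to the next symbol
  - F is a non-terminal: add FIRST(F) \ {ε} = { 'e', 'g' }
    F is nullable and nothing follows, so the whole right-hand side can vanish: ε ∈ FIRST(A)

Collecting: FIRST(A) = { 'e', 'g', ε }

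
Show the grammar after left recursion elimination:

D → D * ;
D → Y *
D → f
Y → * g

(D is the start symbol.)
D is directly left-recursive. The standard transformation for
  A → A α₁ | ... | A α_m | β₁ | ... | β_n
is
  A  → β₁ A' | ... | β_n A'
  A' → α₁ A' | ... | α_m A' | ε

D → Y * becomes D → Y * D'
D → f becomes D → f D'
D → D * ; becomes D' → * ; D'
Add D' → ε

Productions for other non-terminals are unchanged:
  Y → * g

Resulting grammar:
D → Y * D'
D → f D'
D' → * ; D'
D' → ε
Y → * g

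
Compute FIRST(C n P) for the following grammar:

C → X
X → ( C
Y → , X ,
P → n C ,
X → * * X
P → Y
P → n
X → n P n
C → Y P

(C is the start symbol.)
{ '(', '*', ',', 'n' }

FIRST sets of the non-terminals involved (from the grammar, by fixed-point iteration):
  FIRST(C) = { '(', '*', ',', 'n' }

To compute FIRST(C n P), process the symbols left to right:
Symbol C is a non-terminal. Add FIRST(C) \ {ε} = { '(', '*', ',', 'n' }
C is not nullable (ε ∉ FIRST(C)), so stop here.
FIRST(C n P) = { '(', '*', ',', 'n' }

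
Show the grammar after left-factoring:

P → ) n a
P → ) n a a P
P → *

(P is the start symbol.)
P → ) n a P'
P' → ε
P' → a P
P → *

Left-factoring transforms A → αβ₁ | αβ₂ into A → αA' and A' → β₁ | β₂
(α is the longest common prefix among the alternatives). Repeat until
no nonterminal has two alternatives with a common prefix.

Round 1: P has alternatives sharing prefix ') n a'. Introduce P': P → ) n a P'
  Add: P' → ε
  Add: P' → a P

No remaining common prefixes — done.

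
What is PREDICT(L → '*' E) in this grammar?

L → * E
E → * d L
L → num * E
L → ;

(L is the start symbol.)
{ '*' }

PREDICT(L → '*' E) = (FIRST(RHS) \ {ε}) ∪ (FOLLOW(L) if ε ∈ FIRST(RHS), i.e. RHS ⇒* ε)
FIRST('*' E) = { '*' }
ε ∉ FIRST('*' E), so FOLLOW(L) is not added.
PREDICT(L → '*' E) = { '*' }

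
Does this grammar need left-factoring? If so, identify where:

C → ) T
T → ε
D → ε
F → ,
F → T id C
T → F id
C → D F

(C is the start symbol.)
Left-factoring is needed when two productions for the same non-terminal
share a common prefix on the right-hand side.

Productions for C:
  C → ) T
  C → D F
Productions for T:
  T → ε
  T → F id
Productions for F:
  F → ,
  F → T id C

No common prefixes found.

Answer: No, left-factoring is not needed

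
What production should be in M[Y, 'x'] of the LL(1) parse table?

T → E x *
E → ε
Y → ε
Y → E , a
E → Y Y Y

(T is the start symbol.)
To find M[Y, 'x'], we find productions for Y where 'x' is in the predict set (PREDICT(N → α) = (FIRST(α) \ {ε}) ∪ (FOLLOW(N) if α ⇒* ε)).

Relevant sets:
  FIRST(E) = { ',', ε }
  FOLLOW(Y) = { ',', 'x' }

Y → ε: PREDICT = { ',', 'x' }
  'x' is in predict set, so this production goes in M[Y, 'x']
Y → E , a: PREDICT = { ',' }

M[Y, 'x'] = Y → ε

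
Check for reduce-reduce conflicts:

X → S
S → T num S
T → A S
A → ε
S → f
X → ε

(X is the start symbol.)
A reduce-reduce conflict occurs when an LR(0) state has two complete items [A → α .] and [B → β .] — both call for a reduction, and with no lookahead the parser cannot choose between them.

Augment with X' → X and build the canonical LR(0) collection (I0 = CLOSURE({[X' → . X]}), then GOTO on every symbol after a dot until no new states appear). It has 9 states:
  I0: { [A → .], [S → . T num S], [S → . f], [T → . A S], [X → . S], [X → .], [X' → . X] }  — shift, 2 reduces
  I1: { [A → .], [S → . T num S], [S → . f], [T → . A S], [T → A . S] }  — shift, reduce
  I2: { [X → S .] }  — reduce
  I3: { [S → T . num S] }  — shift
  I4: { [X' → X .] }  — accept
  I5: { [S → f .] }  — reduce
  I6: { [A → .], [S → . T num S], [S → . f], [S → T num . S], [T → . A S] }  — shift, reduce
  I7: { [S → T num S .] }  — reduce
  I8: { [T → A S .] }  — reduce

I0 contains complete items [A → .], [X → .] — reduce-reduce conflict.

Answer: Yes — I0: [A → .] vs [X → .]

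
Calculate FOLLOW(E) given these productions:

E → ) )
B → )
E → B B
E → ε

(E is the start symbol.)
{ $ }

To compute FOLLOW(E), find every occurrence of E on a right-hand side N → α E β: add FIRST(β) \ {ε}, and if β is empty or nullable also add FOLLOW(N). Iterate to a fixed point.

E is the start symbol, so $ ∈ FOLLOW(E).
E does not occur on any right-hand side.

Taking the union: FOLLOW(E) = { $ }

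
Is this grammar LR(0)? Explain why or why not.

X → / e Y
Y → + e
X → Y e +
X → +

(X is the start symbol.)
No. Shift-reduce conflict between [X → + .] and [Y → + . e]

Augment with X' → X and build the canonical LR(0) collection (I0 = CLOSURE({[X' → . X]}), then GOTO on every symbol after a dot until no new states appear). It has 11 states:
  I0: { [X → . +], [X → . / e Y], [X → . Y e +], [X' → . X], [Y → . + e] }  — shift
  I1: { [X → + .], [Y → + . e] }  — shift, reduce
  I2: { [X → / . e Y] }  — shift
  I3: { [X' → X .] }  — accept
  I4: { [X → Y . e +] }  — shift
  I5: { [X → Y e . +] }  — shift
  I6: { [X → Y e + .] }  — reduce
  I7: { [X → / e . Y], [Y → . + e] }  — shift
  I8: { [Y → + . e] }  — shift
  I9: { [X → / e Y .] }  — reduce
  I10: { [Y → + e .] }  — reduce

Conflict in state I1:
  Shift-reduce conflict between [X → + .] and [Y → + . e]
So the grammar is NOT LR(0).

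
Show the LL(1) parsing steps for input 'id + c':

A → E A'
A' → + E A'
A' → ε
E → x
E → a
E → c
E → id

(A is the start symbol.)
Stack is shown with the top on the left.

Stack     Input     Action
--------------------------
A $       id + c $  output A → E A'
E A' $    id + c $  output E → id
id A' $   id + c $  match 'id'
A' $      + c $     output A' → + E A'
+ E A' $  + c $     match '+'
E A' $    c $       output E → c
c A' $    c $       match 'c'
A' $      $         output A' → ε
$         $         accept

The string is accepted.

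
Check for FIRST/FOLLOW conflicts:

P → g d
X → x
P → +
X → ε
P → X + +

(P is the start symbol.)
A FIRST/FOLLOW conflict occurs when a non-terminal N has a nullable alternative N → β (β ⇒* ε) and another alternative N → α with FIRST(α) ∩ FOLLOW(N) ≠ ∅: on such a lookahead the parser cannot decide between expanding α and letting N vanish via β.

Nullable non-terminals: X.

X: nullable alternative(s) X → ε; FOLLOW(X) = { '+' }
  X → x: FIRST \ {ε} = { 'x' } — disjoint from FOLLOW(X)
  X → ε: FIRST \ {ε} = { } — this is the only nullable alternative, skip

P has no nullable alternative, so no FIRST/FOLLOW check is needed there.

No FIRST/FOLLOW conflicts found.

Answer: No FIRST/FOLLOW conflicts.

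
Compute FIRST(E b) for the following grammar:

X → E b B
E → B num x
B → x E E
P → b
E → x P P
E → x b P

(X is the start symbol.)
{ 'x' }

FIRST sets of the non-terminals involved (from the grammar, by fixed-point iteration):
  FIRST(E) = { 'x' }

To compute FIRST(E b), process the symbols left to right:
Symbol E is a non-terminal. Add FIRST(E) \ {ε} = { 'x' }
E is not nullable (ε ∉ FIRST(E)), so stop here.
FIRST(E b) = { 'x' }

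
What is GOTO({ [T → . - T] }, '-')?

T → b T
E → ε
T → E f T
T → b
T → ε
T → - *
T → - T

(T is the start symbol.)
{ [E → .], [T → - . T], [T → . - *], [T → . - T], [T → . E f T], [T → . b T], [T → . b], [T → .] }

GOTO(I, '-') = CLOSURE({ [A → αX.β] : [A → α.Xβ] ∈ I, X = '-' })

Items with dot before '-', with the dot advanced:
  [T → . - T] → [T → - . T]
Closure of the advanced items:
  [T → - . T] has the dot before T: add [T → . b T], [T → . E f T], [T → . b], [T → .], [T → . - *], [T → . - T]
  [T → . E f T] has the dot before E: add [E → .]

GOTO = { [E → .], [T → - . T], [T → . - *], [T → . - T], [T → . E f T], [T → . b T], [T → . b], [T → .] }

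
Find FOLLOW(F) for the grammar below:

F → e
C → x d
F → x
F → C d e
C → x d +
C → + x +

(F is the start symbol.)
To compute FOLLOW(F), find every occurrence of F on a right-hand side N → α F β: add FIRST(β) \ {ε}, and if β is empty or nullable also add FOLLOW(N). Iterate to a fixed point.

F is the start symbol, so $ ∈ FOLLOW(F).
F does not occur on any right-hand side.

Taking the union: FOLLOW(F) = { $ }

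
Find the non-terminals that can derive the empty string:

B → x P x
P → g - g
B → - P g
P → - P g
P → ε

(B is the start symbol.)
A non-terminal is nullable if it can derive ε (the empty string): either it has an ε-production, or it has a production whose right-hand side consists entirely of nullable non-terminals.

ε-productions: P → ε
So P is immediately nullable.
No further non-terminal can be added: every production for the remaining non-terminals contains a terminal or a non-nullable non-terminal.
Nullable = { 'P' }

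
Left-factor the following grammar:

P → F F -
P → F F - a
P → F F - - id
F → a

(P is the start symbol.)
Left-factoring transforms A → αβ₁ | αβ₂ into A → αA' and A' → β₁ | β₂
(α is the longest common prefix among the alternatives). Repeat until
no nonterminal has two alternatives with a common prefix.

Round 1: P has alternatives sharing prefix 'F F -'. Introduce P': P → F F - P'
  Add: P' → ε
  Add: P' → a
  Add: P' → - id

No remaining common prefixes — done.

Resulting grammar:
P → F F - P'
P' → ε
P' → a
P' → - id
F → a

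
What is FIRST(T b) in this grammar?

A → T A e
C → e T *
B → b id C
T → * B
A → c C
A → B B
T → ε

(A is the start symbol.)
{ '*', 'b' }

FIRST sets of the non-terminals involved (from the grammar, by fixed-point iteration):
  FIRST(T) = { '*', ε }

To compute FIRST(T b), process the symbols left to right:
Symbol T is a non-terminal. Add FIRST(T) \ {ε} = { '*' }
T is nullable (ε ∈ FIRST(T)), continue to the next symbol.
Symbol b is a terminal. Add 'b' and stop.
FIRST(T b) = { '*', 'b' }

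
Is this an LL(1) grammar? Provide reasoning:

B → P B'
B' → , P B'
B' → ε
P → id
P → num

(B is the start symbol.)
Yes, the grammar is LL(1).

Relevant sets:
  FOLLOW(B') = { $ }

For B':
  PREDICT(B' → ',' P B') = { ',' }
  PREDICT(B' → ε) = { $ }
For P:
  PREDICT(P → id) = { 'id' }
  PREDICT(P → num) = { 'num' }
B has a single production, so nothing to check there.

All predict sets are disjoint. The grammar IS LL(1).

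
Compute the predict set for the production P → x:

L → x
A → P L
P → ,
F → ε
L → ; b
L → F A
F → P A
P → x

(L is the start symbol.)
{ 'x' }

PREDICT(P → x) = (FIRST(RHS) \ {ε}) ∪ (FOLLOW(P) if ε ∈ FIRST(RHS), i.e. RHS ⇒* ε)
FIRST(x) = { 'x' }
ε ∉ FIRST(x), so FOLLOW(P) is not added.
PREDICT(P → x) = { 'x' }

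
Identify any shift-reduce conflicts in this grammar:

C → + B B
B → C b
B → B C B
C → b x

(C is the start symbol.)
Augment with C' → C and build the canonical LR(0) collection (I0 = CLOSURE({[C' → . C]}), then GOTO on every symbol after a dot until no new states appear). It has 13 states:
  I0: { [C → . + B B], [C → . b x], [C' → . C] }  — shift
  I1: { [B → . B C B], [B → . C b], [C → + . B B], [C → . + B B], [C → . b x] }  — shift
  I2: { [C' → C .] }  — accept
  I3: { [C → b . x] }  — shift
  I4: { [C → b x .] }  — reduce
  I5: { [B → . B C B], [B → . C b], [B → B . C B], [C → + B . B], [C → . + B B], [C → . b x] }  — shift
  I6: { [B → C . b] }  — shift
  I7: { [B → C b .] }  — reduce
  I8: { [B → B . C B], [C → + B B .], [C → . + B B], [C → . b x] }  — shift, reduce
  I9: { [B → . B C B], [B → . C b], [B → B C . B], [B → C . b], [C → . + B B], [C → . b x] }  — shift
  I10: { [B → B . C B], [B → B C B .], [C → . + B B], [C → . b x] }  — shift, reduce
  I11: { [B → C b .], [C → b . x] }  — shift, reduce
  I12: { [B → . B C B], [B → . C b], [B → B C . B], [C → . + B B], [C → . b x] }  — shift

I8 contains reduce item [C → + B B .] and shift items [C → . + B B], [C → . b x] — shift-reduce conflict.
I10 contains reduce item [B → B C B .] and shift items [C → . + B B], [C → . b x] — shift-reduce conflict.
I11 contains reduce item [B → C b .] and shift item [C → b . x] — shift-reduce conflict.

Answer: Yes — I8: [C → + B B .] vs [C → . + B B]; I10: [B → B C B .] vs [C → . + B B]; I11: [B → C b .] vs [C → b . x]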